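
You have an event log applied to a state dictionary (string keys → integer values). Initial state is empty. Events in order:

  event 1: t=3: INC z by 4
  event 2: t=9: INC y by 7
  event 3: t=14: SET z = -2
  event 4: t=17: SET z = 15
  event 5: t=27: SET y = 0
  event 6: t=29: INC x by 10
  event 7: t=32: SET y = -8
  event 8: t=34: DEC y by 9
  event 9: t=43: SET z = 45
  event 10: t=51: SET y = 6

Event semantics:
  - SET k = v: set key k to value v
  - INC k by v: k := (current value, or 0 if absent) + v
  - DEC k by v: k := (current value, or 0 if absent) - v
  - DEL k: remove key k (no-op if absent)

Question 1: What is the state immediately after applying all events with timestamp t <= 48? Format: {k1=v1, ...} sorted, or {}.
Apply events with t <= 48 (9 events):
  after event 1 (t=3: INC z by 4): {z=4}
  after event 2 (t=9: INC y by 7): {y=7, z=4}
  after event 3 (t=14: SET z = -2): {y=7, z=-2}
  after event 4 (t=17: SET z = 15): {y=7, z=15}
  after event 5 (t=27: SET y = 0): {y=0, z=15}
  after event 6 (t=29: INC x by 10): {x=10, y=0, z=15}
  after event 7 (t=32: SET y = -8): {x=10, y=-8, z=15}
  after event 8 (t=34: DEC y by 9): {x=10, y=-17, z=15}
  after event 9 (t=43: SET z = 45): {x=10, y=-17, z=45}

Answer: {x=10, y=-17, z=45}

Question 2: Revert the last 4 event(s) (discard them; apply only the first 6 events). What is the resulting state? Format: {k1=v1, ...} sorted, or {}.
Keep first 6 events (discard last 4):
  after event 1 (t=3: INC z by 4): {z=4}
  after event 2 (t=9: INC y by 7): {y=7, z=4}
  after event 3 (t=14: SET z = -2): {y=7, z=-2}
  after event 4 (t=17: SET z = 15): {y=7, z=15}
  after event 5 (t=27: SET y = 0): {y=0, z=15}
  after event 6 (t=29: INC x by 10): {x=10, y=0, z=15}

Answer: {x=10, y=0, z=15}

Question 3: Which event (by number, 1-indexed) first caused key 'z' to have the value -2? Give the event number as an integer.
Answer: 3

Derivation:
Looking for first event where z becomes -2:
  event 1: z = 4
  event 2: z = 4
  event 3: z 4 -> -2  <-- first match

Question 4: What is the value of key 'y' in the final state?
Answer: 6

Derivation:
Track key 'y' through all 10 events:
  event 1 (t=3: INC z by 4): y unchanged
  event 2 (t=9: INC y by 7): y (absent) -> 7
  event 3 (t=14: SET z = -2): y unchanged
  event 4 (t=17: SET z = 15): y unchanged
  event 5 (t=27: SET y = 0): y 7 -> 0
  event 6 (t=29: INC x by 10): y unchanged
  event 7 (t=32: SET y = -8): y 0 -> -8
  event 8 (t=34: DEC y by 9): y -8 -> -17
  event 9 (t=43: SET z = 45): y unchanged
  event 10 (t=51: SET y = 6): y -17 -> 6
Final: y = 6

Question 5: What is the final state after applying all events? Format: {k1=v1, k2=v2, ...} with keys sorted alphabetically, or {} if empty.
  after event 1 (t=3: INC z by 4): {z=4}
  after event 2 (t=9: INC y by 7): {y=7, z=4}
  after event 3 (t=14: SET z = -2): {y=7, z=-2}
  after event 4 (t=17: SET z = 15): {y=7, z=15}
  after event 5 (t=27: SET y = 0): {y=0, z=15}
  after event 6 (t=29: INC x by 10): {x=10, y=0, z=15}
  after event 7 (t=32: SET y = -8): {x=10, y=-8, z=15}
  after event 8 (t=34: DEC y by 9): {x=10, y=-17, z=15}
  after event 9 (t=43: SET z = 45): {x=10, y=-17, z=45}
  after event 10 (t=51: SET y = 6): {x=10, y=6, z=45}

Answer: {x=10, y=6, z=45}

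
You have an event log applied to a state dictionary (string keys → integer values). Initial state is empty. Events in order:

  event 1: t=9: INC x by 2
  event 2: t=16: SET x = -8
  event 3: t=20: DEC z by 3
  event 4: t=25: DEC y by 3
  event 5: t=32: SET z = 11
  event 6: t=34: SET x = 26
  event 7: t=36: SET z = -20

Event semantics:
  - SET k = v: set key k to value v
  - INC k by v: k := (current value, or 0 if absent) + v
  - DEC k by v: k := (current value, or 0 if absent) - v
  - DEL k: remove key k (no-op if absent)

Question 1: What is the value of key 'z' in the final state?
Track key 'z' through all 7 events:
  event 1 (t=9: INC x by 2): z unchanged
  event 2 (t=16: SET x = -8): z unchanged
  event 3 (t=20: DEC z by 3): z (absent) -> -3
  event 4 (t=25: DEC y by 3): z unchanged
  event 5 (t=32: SET z = 11): z -3 -> 11
  event 6 (t=34: SET x = 26): z unchanged
  event 7 (t=36: SET z = -20): z 11 -> -20
Final: z = -20

Answer: -20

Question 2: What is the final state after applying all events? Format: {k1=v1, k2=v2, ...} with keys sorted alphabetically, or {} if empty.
Answer: {x=26, y=-3, z=-20}

Derivation:
  after event 1 (t=9: INC x by 2): {x=2}
  after event 2 (t=16: SET x = -8): {x=-8}
  after event 3 (t=20: DEC z by 3): {x=-8, z=-3}
  after event 4 (t=25: DEC y by 3): {x=-8, y=-3, z=-3}
  after event 5 (t=32: SET z = 11): {x=-8, y=-3, z=11}
  after event 6 (t=34: SET x = 26): {x=26, y=-3, z=11}
  after event 7 (t=36: SET z = -20): {x=26, y=-3, z=-20}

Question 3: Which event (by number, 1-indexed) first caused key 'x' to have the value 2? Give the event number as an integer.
Looking for first event where x becomes 2:
  event 1: x (absent) -> 2  <-- first match

Answer: 1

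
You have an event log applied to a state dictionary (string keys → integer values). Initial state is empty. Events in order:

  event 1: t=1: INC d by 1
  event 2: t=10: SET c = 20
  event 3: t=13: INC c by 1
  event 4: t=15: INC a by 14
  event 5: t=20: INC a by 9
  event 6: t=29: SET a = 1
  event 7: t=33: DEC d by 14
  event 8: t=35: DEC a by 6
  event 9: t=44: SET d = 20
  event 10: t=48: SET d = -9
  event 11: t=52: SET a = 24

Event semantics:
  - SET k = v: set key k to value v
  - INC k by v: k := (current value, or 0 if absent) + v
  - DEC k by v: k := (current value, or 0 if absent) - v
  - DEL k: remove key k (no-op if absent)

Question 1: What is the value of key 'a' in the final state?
Answer: 24

Derivation:
Track key 'a' through all 11 events:
  event 1 (t=1: INC d by 1): a unchanged
  event 2 (t=10: SET c = 20): a unchanged
  event 3 (t=13: INC c by 1): a unchanged
  event 4 (t=15: INC a by 14): a (absent) -> 14
  event 5 (t=20: INC a by 9): a 14 -> 23
  event 6 (t=29: SET a = 1): a 23 -> 1
  event 7 (t=33: DEC d by 14): a unchanged
  event 8 (t=35: DEC a by 6): a 1 -> -5
  event 9 (t=44: SET d = 20): a unchanged
  event 10 (t=48: SET d = -9): a unchanged
  event 11 (t=52: SET a = 24): a -5 -> 24
Final: a = 24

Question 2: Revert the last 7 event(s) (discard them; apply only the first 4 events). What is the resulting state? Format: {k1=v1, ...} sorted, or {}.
Answer: {a=14, c=21, d=1}

Derivation:
Keep first 4 events (discard last 7):
  after event 1 (t=1: INC d by 1): {d=1}
  after event 2 (t=10: SET c = 20): {c=20, d=1}
  after event 3 (t=13: INC c by 1): {c=21, d=1}
  after event 4 (t=15: INC a by 14): {a=14, c=21, d=1}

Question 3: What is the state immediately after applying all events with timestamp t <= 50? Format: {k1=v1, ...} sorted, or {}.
Apply events with t <= 50 (10 events):
  after event 1 (t=1: INC d by 1): {d=1}
  after event 2 (t=10: SET c = 20): {c=20, d=1}
  after event 3 (t=13: INC c by 1): {c=21, d=1}
  after event 4 (t=15: INC a by 14): {a=14, c=21, d=1}
  after event 5 (t=20: INC a by 9): {a=23, c=21, d=1}
  after event 6 (t=29: SET a = 1): {a=1, c=21, d=1}
  after event 7 (t=33: DEC d by 14): {a=1, c=21, d=-13}
  after event 8 (t=35: DEC a by 6): {a=-5, c=21, d=-13}
  after event 9 (t=44: SET d = 20): {a=-5, c=21, d=20}
  after event 10 (t=48: SET d = -9): {a=-5, c=21, d=-9}

Answer: {a=-5, c=21, d=-9}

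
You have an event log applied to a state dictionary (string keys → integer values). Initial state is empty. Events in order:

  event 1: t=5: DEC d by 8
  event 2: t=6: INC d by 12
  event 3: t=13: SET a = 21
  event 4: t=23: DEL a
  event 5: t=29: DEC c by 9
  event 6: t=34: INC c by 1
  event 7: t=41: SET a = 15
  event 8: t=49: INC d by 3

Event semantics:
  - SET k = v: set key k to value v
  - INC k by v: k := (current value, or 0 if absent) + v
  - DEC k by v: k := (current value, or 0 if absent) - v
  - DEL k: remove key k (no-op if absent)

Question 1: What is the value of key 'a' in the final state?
Answer: 15

Derivation:
Track key 'a' through all 8 events:
  event 1 (t=5: DEC d by 8): a unchanged
  event 2 (t=6: INC d by 12): a unchanged
  event 3 (t=13: SET a = 21): a (absent) -> 21
  event 4 (t=23: DEL a): a 21 -> (absent)
  event 5 (t=29: DEC c by 9): a unchanged
  event 6 (t=34: INC c by 1): a unchanged
  event 7 (t=41: SET a = 15): a (absent) -> 15
  event 8 (t=49: INC d by 3): a unchanged
Final: a = 15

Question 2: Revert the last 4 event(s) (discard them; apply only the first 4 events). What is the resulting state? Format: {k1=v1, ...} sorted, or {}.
Answer: {d=4}

Derivation:
Keep first 4 events (discard last 4):
  after event 1 (t=5: DEC d by 8): {d=-8}
  after event 2 (t=6: INC d by 12): {d=4}
  after event 3 (t=13: SET a = 21): {a=21, d=4}
  after event 4 (t=23: DEL a): {d=4}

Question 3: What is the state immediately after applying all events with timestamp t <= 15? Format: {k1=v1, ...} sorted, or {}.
Apply events with t <= 15 (3 events):
  after event 1 (t=5: DEC d by 8): {d=-8}
  after event 2 (t=6: INC d by 12): {d=4}
  after event 3 (t=13: SET a = 21): {a=21, d=4}

Answer: {a=21, d=4}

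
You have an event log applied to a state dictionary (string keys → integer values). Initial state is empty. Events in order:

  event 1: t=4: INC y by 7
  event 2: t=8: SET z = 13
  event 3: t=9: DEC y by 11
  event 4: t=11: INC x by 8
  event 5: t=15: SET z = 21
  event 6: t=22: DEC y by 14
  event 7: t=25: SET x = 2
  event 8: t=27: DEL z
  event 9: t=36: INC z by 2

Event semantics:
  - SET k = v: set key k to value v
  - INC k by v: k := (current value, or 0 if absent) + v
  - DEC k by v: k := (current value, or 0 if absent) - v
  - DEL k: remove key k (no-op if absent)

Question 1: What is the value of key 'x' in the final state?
Track key 'x' through all 9 events:
  event 1 (t=4: INC y by 7): x unchanged
  event 2 (t=8: SET z = 13): x unchanged
  event 3 (t=9: DEC y by 11): x unchanged
  event 4 (t=11: INC x by 8): x (absent) -> 8
  event 5 (t=15: SET z = 21): x unchanged
  event 6 (t=22: DEC y by 14): x unchanged
  event 7 (t=25: SET x = 2): x 8 -> 2
  event 8 (t=27: DEL z): x unchanged
  event 9 (t=36: INC z by 2): x unchanged
Final: x = 2

Answer: 2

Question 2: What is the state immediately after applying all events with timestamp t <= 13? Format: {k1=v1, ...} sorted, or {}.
Answer: {x=8, y=-4, z=13}

Derivation:
Apply events with t <= 13 (4 events):
  after event 1 (t=4: INC y by 7): {y=7}
  after event 2 (t=8: SET z = 13): {y=7, z=13}
  after event 3 (t=9: DEC y by 11): {y=-4, z=13}
  after event 4 (t=11: INC x by 8): {x=8, y=-4, z=13}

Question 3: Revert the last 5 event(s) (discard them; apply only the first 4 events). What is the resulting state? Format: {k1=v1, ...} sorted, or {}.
Answer: {x=8, y=-4, z=13}

Derivation:
Keep first 4 events (discard last 5):
  after event 1 (t=4: INC y by 7): {y=7}
  after event 2 (t=8: SET z = 13): {y=7, z=13}
  after event 3 (t=9: DEC y by 11): {y=-4, z=13}
  after event 4 (t=11: INC x by 8): {x=8, y=-4, z=13}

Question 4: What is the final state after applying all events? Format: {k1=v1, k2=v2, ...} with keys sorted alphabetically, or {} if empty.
Answer: {x=2, y=-18, z=2}

Derivation:
  after event 1 (t=4: INC y by 7): {y=7}
  after event 2 (t=8: SET z = 13): {y=7, z=13}
  after event 3 (t=9: DEC y by 11): {y=-4, z=13}
  after event 4 (t=11: INC x by 8): {x=8, y=-4, z=13}
  after event 5 (t=15: SET z = 21): {x=8, y=-4, z=21}
  after event 6 (t=22: DEC y by 14): {x=8, y=-18, z=21}
  after event 7 (t=25: SET x = 2): {x=2, y=-18, z=21}
  after event 8 (t=27: DEL z): {x=2, y=-18}
  after event 9 (t=36: INC z by 2): {x=2, y=-18, z=2}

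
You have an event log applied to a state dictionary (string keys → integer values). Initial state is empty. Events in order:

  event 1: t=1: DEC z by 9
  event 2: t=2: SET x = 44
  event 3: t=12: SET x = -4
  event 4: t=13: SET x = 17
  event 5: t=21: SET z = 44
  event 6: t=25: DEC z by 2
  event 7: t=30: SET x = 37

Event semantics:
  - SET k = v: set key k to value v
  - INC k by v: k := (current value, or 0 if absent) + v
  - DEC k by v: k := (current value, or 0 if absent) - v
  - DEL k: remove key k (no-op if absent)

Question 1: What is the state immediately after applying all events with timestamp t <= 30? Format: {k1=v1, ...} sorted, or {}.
Apply events with t <= 30 (7 events):
  after event 1 (t=1: DEC z by 9): {z=-9}
  after event 2 (t=2: SET x = 44): {x=44, z=-9}
  after event 3 (t=12: SET x = -4): {x=-4, z=-9}
  after event 4 (t=13: SET x = 17): {x=17, z=-9}
  after event 5 (t=21: SET z = 44): {x=17, z=44}
  after event 6 (t=25: DEC z by 2): {x=17, z=42}
  after event 7 (t=30: SET x = 37): {x=37, z=42}

Answer: {x=37, z=42}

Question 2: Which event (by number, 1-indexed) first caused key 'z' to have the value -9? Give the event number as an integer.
Answer: 1

Derivation:
Looking for first event where z becomes -9:
  event 1: z (absent) -> -9  <-- first match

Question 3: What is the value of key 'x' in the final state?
Answer: 37

Derivation:
Track key 'x' through all 7 events:
  event 1 (t=1: DEC z by 9): x unchanged
  event 2 (t=2: SET x = 44): x (absent) -> 44
  event 3 (t=12: SET x = -4): x 44 -> -4
  event 4 (t=13: SET x = 17): x -4 -> 17
  event 5 (t=21: SET z = 44): x unchanged
  event 6 (t=25: DEC z by 2): x unchanged
  event 7 (t=30: SET x = 37): x 17 -> 37
Final: x = 37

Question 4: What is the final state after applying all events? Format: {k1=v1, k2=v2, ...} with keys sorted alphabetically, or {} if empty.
Answer: {x=37, z=42}

Derivation:
  after event 1 (t=1: DEC z by 9): {z=-9}
  after event 2 (t=2: SET x = 44): {x=44, z=-9}
  after event 3 (t=12: SET x = -4): {x=-4, z=-9}
  after event 4 (t=13: SET x = 17): {x=17, z=-9}
  after event 5 (t=21: SET z = 44): {x=17, z=44}
  after event 6 (t=25: DEC z by 2): {x=17, z=42}
  after event 7 (t=30: SET x = 37): {x=37, z=42}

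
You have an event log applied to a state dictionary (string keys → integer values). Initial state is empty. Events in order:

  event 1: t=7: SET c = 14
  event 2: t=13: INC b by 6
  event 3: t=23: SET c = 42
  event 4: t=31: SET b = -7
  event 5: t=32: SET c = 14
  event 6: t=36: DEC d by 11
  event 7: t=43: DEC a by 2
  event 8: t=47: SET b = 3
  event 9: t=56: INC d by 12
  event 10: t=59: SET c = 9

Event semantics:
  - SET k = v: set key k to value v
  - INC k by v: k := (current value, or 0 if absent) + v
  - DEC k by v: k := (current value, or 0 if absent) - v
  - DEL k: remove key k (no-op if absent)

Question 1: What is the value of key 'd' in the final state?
Track key 'd' through all 10 events:
  event 1 (t=7: SET c = 14): d unchanged
  event 2 (t=13: INC b by 6): d unchanged
  event 3 (t=23: SET c = 42): d unchanged
  event 4 (t=31: SET b = -7): d unchanged
  event 5 (t=32: SET c = 14): d unchanged
  event 6 (t=36: DEC d by 11): d (absent) -> -11
  event 7 (t=43: DEC a by 2): d unchanged
  event 8 (t=47: SET b = 3): d unchanged
  event 9 (t=56: INC d by 12): d -11 -> 1
  event 10 (t=59: SET c = 9): d unchanged
Final: d = 1

Answer: 1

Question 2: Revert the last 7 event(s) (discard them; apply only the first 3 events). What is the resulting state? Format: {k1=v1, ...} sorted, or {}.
Keep first 3 events (discard last 7):
  after event 1 (t=7: SET c = 14): {c=14}
  after event 2 (t=13: INC b by 6): {b=6, c=14}
  after event 3 (t=23: SET c = 42): {b=6, c=42}

Answer: {b=6, c=42}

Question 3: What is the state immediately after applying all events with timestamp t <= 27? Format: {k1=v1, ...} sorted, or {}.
Apply events with t <= 27 (3 events):
  after event 1 (t=7: SET c = 14): {c=14}
  after event 2 (t=13: INC b by 6): {b=6, c=14}
  after event 3 (t=23: SET c = 42): {b=6, c=42}

Answer: {b=6, c=42}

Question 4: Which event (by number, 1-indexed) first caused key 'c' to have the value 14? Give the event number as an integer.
Answer: 1

Derivation:
Looking for first event where c becomes 14:
  event 1: c (absent) -> 14  <-- first match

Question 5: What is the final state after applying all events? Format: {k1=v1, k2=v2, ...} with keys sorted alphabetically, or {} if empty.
Answer: {a=-2, b=3, c=9, d=1}

Derivation:
  after event 1 (t=7: SET c = 14): {c=14}
  after event 2 (t=13: INC b by 6): {b=6, c=14}
  after event 3 (t=23: SET c = 42): {b=6, c=42}
  after event 4 (t=31: SET b = -7): {b=-7, c=42}
  after event 5 (t=32: SET c = 14): {b=-7, c=14}
  after event 6 (t=36: DEC d by 11): {b=-7, c=14, d=-11}
  after event 7 (t=43: DEC a by 2): {a=-2, b=-7, c=14, d=-11}
  after event 8 (t=47: SET b = 3): {a=-2, b=3, c=14, d=-11}
  after event 9 (t=56: INC d by 12): {a=-2, b=3, c=14, d=1}
  after event 10 (t=59: SET c = 9): {a=-2, b=3, c=9, d=1}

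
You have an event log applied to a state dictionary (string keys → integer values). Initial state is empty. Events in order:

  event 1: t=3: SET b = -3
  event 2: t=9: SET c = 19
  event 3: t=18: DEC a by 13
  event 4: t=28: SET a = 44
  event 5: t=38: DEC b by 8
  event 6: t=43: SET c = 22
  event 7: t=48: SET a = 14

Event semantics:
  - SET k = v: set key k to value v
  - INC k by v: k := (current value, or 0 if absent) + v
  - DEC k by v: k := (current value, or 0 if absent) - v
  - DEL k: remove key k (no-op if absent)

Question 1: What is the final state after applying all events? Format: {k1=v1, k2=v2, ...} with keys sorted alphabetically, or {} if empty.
  after event 1 (t=3: SET b = -3): {b=-3}
  after event 2 (t=9: SET c = 19): {b=-3, c=19}
  after event 3 (t=18: DEC a by 13): {a=-13, b=-3, c=19}
  after event 4 (t=28: SET a = 44): {a=44, b=-3, c=19}
  after event 5 (t=38: DEC b by 8): {a=44, b=-11, c=19}
  after event 6 (t=43: SET c = 22): {a=44, b=-11, c=22}
  after event 7 (t=48: SET a = 14): {a=14, b=-11, c=22}

Answer: {a=14, b=-11, c=22}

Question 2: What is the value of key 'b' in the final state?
Answer: -11

Derivation:
Track key 'b' through all 7 events:
  event 1 (t=3: SET b = -3): b (absent) -> -3
  event 2 (t=9: SET c = 19): b unchanged
  event 3 (t=18: DEC a by 13): b unchanged
  event 4 (t=28: SET a = 44): b unchanged
  event 5 (t=38: DEC b by 8): b -3 -> -11
  event 6 (t=43: SET c = 22): b unchanged
  event 7 (t=48: SET a = 14): b unchanged
Final: b = -11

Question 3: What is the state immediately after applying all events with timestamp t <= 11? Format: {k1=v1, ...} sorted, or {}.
Answer: {b=-3, c=19}

Derivation:
Apply events with t <= 11 (2 events):
  after event 1 (t=3: SET b = -3): {b=-3}
  after event 2 (t=9: SET c = 19): {b=-3, c=19}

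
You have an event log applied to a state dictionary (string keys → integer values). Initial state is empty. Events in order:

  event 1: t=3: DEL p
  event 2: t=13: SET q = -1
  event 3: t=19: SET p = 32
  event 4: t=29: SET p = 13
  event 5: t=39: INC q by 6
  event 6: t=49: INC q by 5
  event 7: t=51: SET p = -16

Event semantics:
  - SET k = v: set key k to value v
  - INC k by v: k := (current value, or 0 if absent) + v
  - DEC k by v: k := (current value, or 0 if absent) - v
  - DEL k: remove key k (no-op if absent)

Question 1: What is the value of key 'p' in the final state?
Answer: -16

Derivation:
Track key 'p' through all 7 events:
  event 1 (t=3: DEL p): p (absent) -> (absent)
  event 2 (t=13: SET q = -1): p unchanged
  event 3 (t=19: SET p = 32): p (absent) -> 32
  event 4 (t=29: SET p = 13): p 32 -> 13
  event 5 (t=39: INC q by 6): p unchanged
  event 6 (t=49: INC q by 5): p unchanged
  event 7 (t=51: SET p = -16): p 13 -> -16
Final: p = -16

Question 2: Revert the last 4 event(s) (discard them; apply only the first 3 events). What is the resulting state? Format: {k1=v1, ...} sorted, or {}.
Keep first 3 events (discard last 4):
  after event 1 (t=3: DEL p): {}
  after event 2 (t=13: SET q = -1): {q=-1}
  after event 3 (t=19: SET p = 32): {p=32, q=-1}

Answer: {p=32, q=-1}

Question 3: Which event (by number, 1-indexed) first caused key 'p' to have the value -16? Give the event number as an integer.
Answer: 7

Derivation:
Looking for first event where p becomes -16:
  event 3: p = 32
  event 4: p = 13
  event 5: p = 13
  event 6: p = 13
  event 7: p 13 -> -16  <-- first match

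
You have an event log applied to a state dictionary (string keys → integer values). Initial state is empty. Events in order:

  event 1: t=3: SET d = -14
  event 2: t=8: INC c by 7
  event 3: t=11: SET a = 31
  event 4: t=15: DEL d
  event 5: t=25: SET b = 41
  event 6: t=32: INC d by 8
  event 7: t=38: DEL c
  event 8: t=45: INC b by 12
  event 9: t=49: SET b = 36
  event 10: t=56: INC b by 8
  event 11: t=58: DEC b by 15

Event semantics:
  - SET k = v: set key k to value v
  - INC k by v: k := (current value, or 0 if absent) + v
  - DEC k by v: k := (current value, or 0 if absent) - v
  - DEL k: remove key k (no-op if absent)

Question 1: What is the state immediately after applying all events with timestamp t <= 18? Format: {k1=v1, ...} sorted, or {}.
Apply events with t <= 18 (4 events):
  after event 1 (t=3: SET d = -14): {d=-14}
  after event 2 (t=8: INC c by 7): {c=7, d=-14}
  after event 3 (t=11: SET a = 31): {a=31, c=7, d=-14}
  after event 4 (t=15: DEL d): {a=31, c=7}

Answer: {a=31, c=7}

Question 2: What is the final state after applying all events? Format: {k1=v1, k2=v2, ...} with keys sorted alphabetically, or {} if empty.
  after event 1 (t=3: SET d = -14): {d=-14}
  after event 2 (t=8: INC c by 7): {c=7, d=-14}
  after event 3 (t=11: SET a = 31): {a=31, c=7, d=-14}
  after event 4 (t=15: DEL d): {a=31, c=7}
  after event 5 (t=25: SET b = 41): {a=31, b=41, c=7}
  after event 6 (t=32: INC d by 8): {a=31, b=41, c=7, d=8}
  after event 7 (t=38: DEL c): {a=31, b=41, d=8}
  after event 8 (t=45: INC b by 12): {a=31, b=53, d=8}
  after event 9 (t=49: SET b = 36): {a=31, b=36, d=8}
  after event 10 (t=56: INC b by 8): {a=31, b=44, d=8}
  after event 11 (t=58: DEC b by 15): {a=31, b=29, d=8}

Answer: {a=31, b=29, d=8}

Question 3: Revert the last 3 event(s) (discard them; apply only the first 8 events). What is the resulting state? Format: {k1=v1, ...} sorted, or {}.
Answer: {a=31, b=53, d=8}

Derivation:
Keep first 8 events (discard last 3):
  after event 1 (t=3: SET d = -14): {d=-14}
  after event 2 (t=8: INC c by 7): {c=7, d=-14}
  after event 3 (t=11: SET a = 31): {a=31, c=7, d=-14}
  after event 4 (t=15: DEL d): {a=31, c=7}
  after event 5 (t=25: SET b = 41): {a=31, b=41, c=7}
  after event 6 (t=32: INC d by 8): {a=31, b=41, c=7, d=8}
  after event 7 (t=38: DEL c): {a=31, b=41, d=8}
  after event 8 (t=45: INC b by 12): {a=31, b=53, d=8}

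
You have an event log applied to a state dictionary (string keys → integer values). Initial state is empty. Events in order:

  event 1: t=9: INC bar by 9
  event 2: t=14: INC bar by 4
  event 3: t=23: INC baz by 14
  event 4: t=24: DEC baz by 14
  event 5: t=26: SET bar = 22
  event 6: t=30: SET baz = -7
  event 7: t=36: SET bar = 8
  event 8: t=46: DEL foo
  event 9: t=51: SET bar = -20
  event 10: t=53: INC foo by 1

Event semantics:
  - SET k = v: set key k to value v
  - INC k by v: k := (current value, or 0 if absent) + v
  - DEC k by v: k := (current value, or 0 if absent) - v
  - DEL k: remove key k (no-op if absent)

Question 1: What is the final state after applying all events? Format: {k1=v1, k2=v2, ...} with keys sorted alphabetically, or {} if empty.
  after event 1 (t=9: INC bar by 9): {bar=9}
  after event 2 (t=14: INC bar by 4): {bar=13}
  after event 3 (t=23: INC baz by 14): {bar=13, baz=14}
  after event 4 (t=24: DEC baz by 14): {bar=13, baz=0}
  after event 5 (t=26: SET bar = 22): {bar=22, baz=0}
  after event 6 (t=30: SET baz = -7): {bar=22, baz=-7}
  after event 7 (t=36: SET bar = 8): {bar=8, baz=-7}
  after event 8 (t=46: DEL foo): {bar=8, baz=-7}
  after event 9 (t=51: SET bar = -20): {bar=-20, baz=-7}
  after event 10 (t=53: INC foo by 1): {bar=-20, baz=-7, foo=1}

Answer: {bar=-20, baz=-7, foo=1}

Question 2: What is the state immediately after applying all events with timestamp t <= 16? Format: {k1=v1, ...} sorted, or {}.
Apply events with t <= 16 (2 events):
  after event 1 (t=9: INC bar by 9): {bar=9}
  after event 2 (t=14: INC bar by 4): {bar=13}

Answer: {bar=13}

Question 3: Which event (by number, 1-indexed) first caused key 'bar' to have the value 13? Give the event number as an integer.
Answer: 2

Derivation:
Looking for first event where bar becomes 13:
  event 1: bar = 9
  event 2: bar 9 -> 13  <-- first match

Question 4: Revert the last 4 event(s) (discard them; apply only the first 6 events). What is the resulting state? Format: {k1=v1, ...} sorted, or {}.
Answer: {bar=22, baz=-7}

Derivation:
Keep first 6 events (discard last 4):
  after event 1 (t=9: INC bar by 9): {bar=9}
  after event 2 (t=14: INC bar by 4): {bar=13}
  after event 3 (t=23: INC baz by 14): {bar=13, baz=14}
  after event 4 (t=24: DEC baz by 14): {bar=13, baz=0}
  after event 5 (t=26: SET bar = 22): {bar=22, baz=0}
  after event 6 (t=30: SET baz = -7): {bar=22, baz=-7}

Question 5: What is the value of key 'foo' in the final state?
Track key 'foo' through all 10 events:
  event 1 (t=9: INC bar by 9): foo unchanged
  event 2 (t=14: INC bar by 4): foo unchanged
  event 3 (t=23: INC baz by 14): foo unchanged
  event 4 (t=24: DEC baz by 14): foo unchanged
  event 5 (t=26: SET bar = 22): foo unchanged
  event 6 (t=30: SET baz = -7): foo unchanged
  event 7 (t=36: SET bar = 8): foo unchanged
  event 8 (t=46: DEL foo): foo (absent) -> (absent)
  event 9 (t=51: SET bar = -20): foo unchanged
  event 10 (t=53: INC foo by 1): foo (absent) -> 1
Final: foo = 1

Answer: 1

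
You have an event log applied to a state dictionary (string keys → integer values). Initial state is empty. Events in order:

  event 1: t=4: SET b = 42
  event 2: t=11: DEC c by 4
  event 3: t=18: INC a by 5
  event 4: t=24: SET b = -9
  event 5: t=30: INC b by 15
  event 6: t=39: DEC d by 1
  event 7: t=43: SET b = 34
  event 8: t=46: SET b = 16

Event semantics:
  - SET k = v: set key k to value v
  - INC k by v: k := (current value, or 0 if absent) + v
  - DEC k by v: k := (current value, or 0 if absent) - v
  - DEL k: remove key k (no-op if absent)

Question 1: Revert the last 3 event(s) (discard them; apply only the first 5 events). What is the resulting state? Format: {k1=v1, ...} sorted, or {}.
Answer: {a=5, b=6, c=-4}

Derivation:
Keep first 5 events (discard last 3):
  after event 1 (t=4: SET b = 42): {b=42}
  after event 2 (t=11: DEC c by 4): {b=42, c=-4}
  after event 3 (t=18: INC a by 5): {a=5, b=42, c=-4}
  after event 4 (t=24: SET b = -9): {a=5, b=-9, c=-4}
  after event 5 (t=30: INC b by 15): {a=5, b=6, c=-4}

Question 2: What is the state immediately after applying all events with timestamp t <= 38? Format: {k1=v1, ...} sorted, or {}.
Apply events with t <= 38 (5 events):
  after event 1 (t=4: SET b = 42): {b=42}
  after event 2 (t=11: DEC c by 4): {b=42, c=-4}
  after event 3 (t=18: INC a by 5): {a=5, b=42, c=-4}
  after event 4 (t=24: SET b = -9): {a=5, b=-9, c=-4}
  after event 5 (t=30: INC b by 15): {a=5, b=6, c=-4}

Answer: {a=5, b=6, c=-4}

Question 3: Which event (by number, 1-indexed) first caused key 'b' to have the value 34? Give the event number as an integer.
Looking for first event where b becomes 34:
  event 1: b = 42
  event 2: b = 42
  event 3: b = 42
  event 4: b = -9
  event 5: b = 6
  event 6: b = 6
  event 7: b 6 -> 34  <-- first match

Answer: 7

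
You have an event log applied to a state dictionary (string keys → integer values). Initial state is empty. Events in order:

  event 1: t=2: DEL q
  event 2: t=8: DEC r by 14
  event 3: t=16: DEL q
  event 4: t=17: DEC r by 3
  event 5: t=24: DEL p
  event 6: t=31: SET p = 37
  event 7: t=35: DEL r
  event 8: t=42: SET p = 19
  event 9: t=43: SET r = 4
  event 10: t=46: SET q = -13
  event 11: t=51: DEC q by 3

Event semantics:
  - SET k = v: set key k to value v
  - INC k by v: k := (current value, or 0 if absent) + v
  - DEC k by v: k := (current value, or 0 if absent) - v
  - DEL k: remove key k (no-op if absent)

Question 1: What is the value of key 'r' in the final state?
Track key 'r' through all 11 events:
  event 1 (t=2: DEL q): r unchanged
  event 2 (t=8: DEC r by 14): r (absent) -> -14
  event 3 (t=16: DEL q): r unchanged
  event 4 (t=17: DEC r by 3): r -14 -> -17
  event 5 (t=24: DEL p): r unchanged
  event 6 (t=31: SET p = 37): r unchanged
  event 7 (t=35: DEL r): r -17 -> (absent)
  event 8 (t=42: SET p = 19): r unchanged
  event 9 (t=43: SET r = 4): r (absent) -> 4
  event 10 (t=46: SET q = -13): r unchanged
  event 11 (t=51: DEC q by 3): r unchanged
Final: r = 4

Answer: 4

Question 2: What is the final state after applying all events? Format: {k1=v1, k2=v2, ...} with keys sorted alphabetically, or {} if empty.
  after event 1 (t=2: DEL q): {}
  after event 2 (t=8: DEC r by 14): {r=-14}
  after event 3 (t=16: DEL q): {r=-14}
  after event 4 (t=17: DEC r by 3): {r=-17}
  after event 5 (t=24: DEL p): {r=-17}
  after event 6 (t=31: SET p = 37): {p=37, r=-17}
  after event 7 (t=35: DEL r): {p=37}
  after event 8 (t=42: SET p = 19): {p=19}
  after event 9 (t=43: SET r = 4): {p=19, r=4}
  after event 10 (t=46: SET q = -13): {p=19, q=-13, r=4}
  after event 11 (t=51: DEC q by 3): {p=19, q=-16, r=4}

Answer: {p=19, q=-16, r=4}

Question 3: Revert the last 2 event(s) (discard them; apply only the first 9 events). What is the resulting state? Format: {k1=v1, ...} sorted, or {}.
Keep first 9 events (discard last 2):
  after event 1 (t=2: DEL q): {}
  after event 2 (t=8: DEC r by 14): {r=-14}
  after event 3 (t=16: DEL q): {r=-14}
  after event 4 (t=17: DEC r by 3): {r=-17}
  after event 5 (t=24: DEL p): {r=-17}
  after event 6 (t=31: SET p = 37): {p=37, r=-17}
  after event 7 (t=35: DEL r): {p=37}
  after event 8 (t=42: SET p = 19): {p=19}
  after event 9 (t=43: SET r = 4): {p=19, r=4}

Answer: {p=19, r=4}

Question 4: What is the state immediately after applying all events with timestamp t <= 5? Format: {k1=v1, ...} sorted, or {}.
Apply events with t <= 5 (1 events):
  after event 1 (t=2: DEL q): {}

Answer: {}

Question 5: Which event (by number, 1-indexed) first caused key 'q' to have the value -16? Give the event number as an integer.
Looking for first event where q becomes -16:
  event 10: q = -13
  event 11: q -13 -> -16  <-- first match

Answer: 11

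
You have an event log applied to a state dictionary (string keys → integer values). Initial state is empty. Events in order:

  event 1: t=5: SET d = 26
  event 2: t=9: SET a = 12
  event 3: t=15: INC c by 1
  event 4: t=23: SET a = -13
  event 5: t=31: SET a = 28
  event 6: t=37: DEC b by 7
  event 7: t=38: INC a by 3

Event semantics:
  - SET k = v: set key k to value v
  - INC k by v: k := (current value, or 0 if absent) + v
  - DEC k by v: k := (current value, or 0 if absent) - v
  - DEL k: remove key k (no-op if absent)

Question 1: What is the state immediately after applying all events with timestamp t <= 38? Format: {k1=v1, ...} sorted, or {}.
Apply events with t <= 38 (7 events):
  after event 1 (t=5: SET d = 26): {d=26}
  after event 2 (t=9: SET a = 12): {a=12, d=26}
  after event 3 (t=15: INC c by 1): {a=12, c=1, d=26}
  after event 4 (t=23: SET a = -13): {a=-13, c=1, d=26}
  after event 5 (t=31: SET a = 28): {a=28, c=1, d=26}
  after event 6 (t=37: DEC b by 7): {a=28, b=-7, c=1, d=26}
  after event 7 (t=38: INC a by 3): {a=31, b=-7, c=1, d=26}

Answer: {a=31, b=-7, c=1, d=26}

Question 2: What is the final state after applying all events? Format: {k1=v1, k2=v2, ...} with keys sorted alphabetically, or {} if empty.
  after event 1 (t=5: SET d = 26): {d=26}
  after event 2 (t=9: SET a = 12): {a=12, d=26}
  after event 3 (t=15: INC c by 1): {a=12, c=1, d=26}
  after event 4 (t=23: SET a = -13): {a=-13, c=1, d=26}
  after event 5 (t=31: SET a = 28): {a=28, c=1, d=26}
  after event 6 (t=37: DEC b by 7): {a=28, b=-7, c=1, d=26}
  after event 7 (t=38: INC a by 3): {a=31, b=-7, c=1, d=26}

Answer: {a=31, b=-7, c=1, d=26}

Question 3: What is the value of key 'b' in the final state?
Track key 'b' through all 7 events:
  event 1 (t=5: SET d = 26): b unchanged
  event 2 (t=9: SET a = 12): b unchanged
  event 3 (t=15: INC c by 1): b unchanged
  event 4 (t=23: SET a = -13): b unchanged
  event 5 (t=31: SET a = 28): b unchanged
  event 6 (t=37: DEC b by 7): b (absent) -> -7
  event 7 (t=38: INC a by 3): b unchanged
Final: b = -7

Answer: -7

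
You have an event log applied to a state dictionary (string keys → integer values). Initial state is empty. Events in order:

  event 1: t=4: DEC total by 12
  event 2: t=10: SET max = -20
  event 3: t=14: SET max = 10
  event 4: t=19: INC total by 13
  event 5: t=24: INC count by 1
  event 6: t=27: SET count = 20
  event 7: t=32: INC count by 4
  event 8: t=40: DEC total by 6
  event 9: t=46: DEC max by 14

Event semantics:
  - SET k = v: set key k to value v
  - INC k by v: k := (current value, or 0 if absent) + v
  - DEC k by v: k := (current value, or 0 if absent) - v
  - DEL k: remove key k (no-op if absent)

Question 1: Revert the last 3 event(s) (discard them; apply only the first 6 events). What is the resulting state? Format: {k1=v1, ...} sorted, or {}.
Answer: {count=20, max=10, total=1}

Derivation:
Keep first 6 events (discard last 3):
  after event 1 (t=4: DEC total by 12): {total=-12}
  after event 2 (t=10: SET max = -20): {max=-20, total=-12}
  after event 3 (t=14: SET max = 10): {max=10, total=-12}
  after event 4 (t=19: INC total by 13): {max=10, total=1}
  after event 5 (t=24: INC count by 1): {count=1, max=10, total=1}
  after event 6 (t=27: SET count = 20): {count=20, max=10, total=1}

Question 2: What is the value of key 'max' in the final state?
Answer: -4

Derivation:
Track key 'max' through all 9 events:
  event 1 (t=4: DEC total by 12): max unchanged
  event 2 (t=10: SET max = -20): max (absent) -> -20
  event 3 (t=14: SET max = 10): max -20 -> 10
  event 4 (t=19: INC total by 13): max unchanged
  event 5 (t=24: INC count by 1): max unchanged
  event 6 (t=27: SET count = 20): max unchanged
  event 7 (t=32: INC count by 4): max unchanged
  event 8 (t=40: DEC total by 6): max unchanged
  event 9 (t=46: DEC max by 14): max 10 -> -4
Final: max = -4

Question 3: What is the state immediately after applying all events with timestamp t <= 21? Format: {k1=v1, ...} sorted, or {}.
Apply events with t <= 21 (4 events):
  after event 1 (t=4: DEC total by 12): {total=-12}
  after event 2 (t=10: SET max = -20): {max=-20, total=-12}
  after event 3 (t=14: SET max = 10): {max=10, total=-12}
  after event 4 (t=19: INC total by 13): {max=10, total=1}

Answer: {max=10, total=1}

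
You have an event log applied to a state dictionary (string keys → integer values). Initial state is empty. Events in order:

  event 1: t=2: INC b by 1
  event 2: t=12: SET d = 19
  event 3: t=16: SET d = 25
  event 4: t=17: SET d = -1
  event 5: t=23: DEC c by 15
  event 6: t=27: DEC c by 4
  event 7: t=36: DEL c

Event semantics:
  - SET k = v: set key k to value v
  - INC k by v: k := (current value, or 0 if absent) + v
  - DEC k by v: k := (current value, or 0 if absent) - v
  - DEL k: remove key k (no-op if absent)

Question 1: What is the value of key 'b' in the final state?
Answer: 1

Derivation:
Track key 'b' through all 7 events:
  event 1 (t=2: INC b by 1): b (absent) -> 1
  event 2 (t=12: SET d = 19): b unchanged
  event 3 (t=16: SET d = 25): b unchanged
  event 4 (t=17: SET d = -1): b unchanged
  event 5 (t=23: DEC c by 15): b unchanged
  event 6 (t=27: DEC c by 4): b unchanged
  event 7 (t=36: DEL c): b unchanged
Final: b = 1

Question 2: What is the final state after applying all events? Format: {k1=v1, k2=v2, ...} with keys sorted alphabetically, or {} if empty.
  after event 1 (t=2: INC b by 1): {b=1}
  after event 2 (t=12: SET d = 19): {b=1, d=19}
  after event 3 (t=16: SET d = 25): {b=1, d=25}
  after event 4 (t=17: SET d = -1): {b=1, d=-1}
  after event 5 (t=23: DEC c by 15): {b=1, c=-15, d=-1}
  after event 6 (t=27: DEC c by 4): {b=1, c=-19, d=-1}
  after event 7 (t=36: DEL c): {b=1, d=-1}

Answer: {b=1, d=-1}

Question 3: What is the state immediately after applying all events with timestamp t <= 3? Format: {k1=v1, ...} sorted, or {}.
Answer: {b=1}

Derivation:
Apply events with t <= 3 (1 events):
  after event 1 (t=2: INC b by 1): {b=1}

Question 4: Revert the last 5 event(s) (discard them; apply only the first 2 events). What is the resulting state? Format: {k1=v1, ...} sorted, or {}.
Answer: {b=1, d=19}

Derivation:
Keep first 2 events (discard last 5):
  after event 1 (t=2: INC b by 1): {b=1}
  after event 2 (t=12: SET d = 19): {b=1, d=19}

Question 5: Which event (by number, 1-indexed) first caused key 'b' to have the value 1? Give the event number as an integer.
Answer: 1

Derivation:
Looking for first event where b becomes 1:
  event 1: b (absent) -> 1  <-- first match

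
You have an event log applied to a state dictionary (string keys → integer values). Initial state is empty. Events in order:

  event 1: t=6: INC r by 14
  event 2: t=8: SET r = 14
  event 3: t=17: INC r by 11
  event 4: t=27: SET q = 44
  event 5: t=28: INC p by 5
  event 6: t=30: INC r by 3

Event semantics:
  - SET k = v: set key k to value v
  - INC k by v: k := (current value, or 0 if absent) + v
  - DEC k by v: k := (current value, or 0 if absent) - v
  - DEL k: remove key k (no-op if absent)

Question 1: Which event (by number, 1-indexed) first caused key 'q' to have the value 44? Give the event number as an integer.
Looking for first event where q becomes 44:
  event 4: q (absent) -> 44  <-- first match

Answer: 4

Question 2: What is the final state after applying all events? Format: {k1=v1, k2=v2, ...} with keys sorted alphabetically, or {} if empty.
  after event 1 (t=6: INC r by 14): {r=14}
  after event 2 (t=8: SET r = 14): {r=14}
  after event 3 (t=17: INC r by 11): {r=25}
  after event 4 (t=27: SET q = 44): {q=44, r=25}
  after event 5 (t=28: INC p by 5): {p=5, q=44, r=25}
  after event 6 (t=30: INC r by 3): {p=5, q=44, r=28}

Answer: {p=5, q=44, r=28}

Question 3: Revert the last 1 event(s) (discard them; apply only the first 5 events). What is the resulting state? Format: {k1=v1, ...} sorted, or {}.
Answer: {p=5, q=44, r=25}

Derivation:
Keep first 5 events (discard last 1):
  after event 1 (t=6: INC r by 14): {r=14}
  after event 2 (t=8: SET r = 14): {r=14}
  after event 3 (t=17: INC r by 11): {r=25}
  after event 4 (t=27: SET q = 44): {q=44, r=25}
  after event 5 (t=28: INC p by 5): {p=5, q=44, r=25}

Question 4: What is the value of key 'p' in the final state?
Track key 'p' through all 6 events:
  event 1 (t=6: INC r by 14): p unchanged
  event 2 (t=8: SET r = 14): p unchanged
  event 3 (t=17: INC r by 11): p unchanged
  event 4 (t=27: SET q = 44): p unchanged
  event 5 (t=28: INC p by 5): p (absent) -> 5
  event 6 (t=30: INC r by 3): p unchanged
Final: p = 5

Answer: 5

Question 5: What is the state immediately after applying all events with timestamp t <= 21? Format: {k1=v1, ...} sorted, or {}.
Answer: {r=25}

Derivation:
Apply events with t <= 21 (3 events):
  after event 1 (t=6: INC r by 14): {r=14}
  after event 2 (t=8: SET r = 14): {r=14}
  after event 3 (t=17: INC r by 11): {r=25}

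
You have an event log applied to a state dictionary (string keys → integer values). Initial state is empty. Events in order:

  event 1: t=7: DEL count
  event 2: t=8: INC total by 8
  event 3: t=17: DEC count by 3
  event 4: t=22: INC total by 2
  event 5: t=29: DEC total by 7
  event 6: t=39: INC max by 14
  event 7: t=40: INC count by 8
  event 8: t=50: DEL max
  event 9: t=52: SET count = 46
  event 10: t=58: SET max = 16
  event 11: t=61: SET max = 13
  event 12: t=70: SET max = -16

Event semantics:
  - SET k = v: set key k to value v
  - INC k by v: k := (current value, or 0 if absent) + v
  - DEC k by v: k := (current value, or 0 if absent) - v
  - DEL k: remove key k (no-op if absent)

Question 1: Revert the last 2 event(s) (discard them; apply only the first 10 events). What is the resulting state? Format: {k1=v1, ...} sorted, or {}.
Answer: {count=46, max=16, total=3}

Derivation:
Keep first 10 events (discard last 2):
  after event 1 (t=7: DEL count): {}
  after event 2 (t=8: INC total by 8): {total=8}
  after event 3 (t=17: DEC count by 3): {count=-3, total=8}
  after event 4 (t=22: INC total by 2): {count=-3, total=10}
  after event 5 (t=29: DEC total by 7): {count=-3, total=3}
  after event 6 (t=39: INC max by 14): {count=-3, max=14, total=3}
  after event 7 (t=40: INC count by 8): {count=5, max=14, total=3}
  after event 8 (t=50: DEL max): {count=5, total=3}
  after event 9 (t=52: SET count = 46): {count=46, total=3}
  after event 10 (t=58: SET max = 16): {count=46, max=16, total=3}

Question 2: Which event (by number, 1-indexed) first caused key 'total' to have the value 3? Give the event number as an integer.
Looking for first event where total becomes 3:
  event 2: total = 8
  event 3: total = 8
  event 4: total = 10
  event 5: total 10 -> 3  <-- first match

Answer: 5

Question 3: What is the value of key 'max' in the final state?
Answer: -16

Derivation:
Track key 'max' through all 12 events:
  event 1 (t=7: DEL count): max unchanged
  event 2 (t=8: INC total by 8): max unchanged
  event 3 (t=17: DEC count by 3): max unchanged
  event 4 (t=22: INC total by 2): max unchanged
  event 5 (t=29: DEC total by 7): max unchanged
  event 6 (t=39: INC max by 14): max (absent) -> 14
  event 7 (t=40: INC count by 8): max unchanged
  event 8 (t=50: DEL max): max 14 -> (absent)
  event 9 (t=52: SET count = 46): max unchanged
  event 10 (t=58: SET max = 16): max (absent) -> 16
  event 11 (t=61: SET max = 13): max 16 -> 13
  event 12 (t=70: SET max = -16): max 13 -> -16
Final: max = -16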